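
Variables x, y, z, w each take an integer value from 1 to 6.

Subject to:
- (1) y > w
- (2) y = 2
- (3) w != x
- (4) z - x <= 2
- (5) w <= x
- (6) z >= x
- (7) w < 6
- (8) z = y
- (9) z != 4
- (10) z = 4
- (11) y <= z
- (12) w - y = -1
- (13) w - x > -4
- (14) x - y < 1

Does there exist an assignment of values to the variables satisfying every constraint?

Unsatisfiable

Constraint 10 fixes z = 4 and constraint 2 fixes y = 2, but constraint 8 requires z = y. Since 4 ≠ 2, contradiction.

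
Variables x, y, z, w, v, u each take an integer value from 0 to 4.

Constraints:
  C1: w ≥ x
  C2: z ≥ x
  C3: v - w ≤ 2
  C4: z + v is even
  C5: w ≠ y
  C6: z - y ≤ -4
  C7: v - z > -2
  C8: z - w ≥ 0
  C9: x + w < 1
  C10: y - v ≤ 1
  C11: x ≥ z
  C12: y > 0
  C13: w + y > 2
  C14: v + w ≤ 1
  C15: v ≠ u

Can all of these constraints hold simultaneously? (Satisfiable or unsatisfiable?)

Unsatisfiable

Constraints 3, 6, 8, and 10 give z − w ≥ 0, w − v ≥ -2, v − y ≥ -1, y − z ≥ 4.
Adding all 4 inequalities: the left sides telescope to 0, and the right sides sum to 0 + (-2) + (-1) + 4 = 1. So 0 ≥ 1, which is false.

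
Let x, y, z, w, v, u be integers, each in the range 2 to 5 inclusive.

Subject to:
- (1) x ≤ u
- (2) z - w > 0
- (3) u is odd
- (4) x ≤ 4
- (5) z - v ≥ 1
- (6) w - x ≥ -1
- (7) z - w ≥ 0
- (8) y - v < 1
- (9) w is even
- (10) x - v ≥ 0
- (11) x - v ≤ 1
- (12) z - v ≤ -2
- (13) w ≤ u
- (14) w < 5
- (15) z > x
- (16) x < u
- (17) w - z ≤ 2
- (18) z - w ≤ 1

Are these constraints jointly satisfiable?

Unsatisfiable

Constraints 6, 7, 10, and 12 give v − z ≥ 2, z − w ≥ 0, w − x ≥ -1, x − v ≥ 0.
Adding all 4 inequalities: the left sides telescope to 0, and the right sides sum to 2 + 0 + (-1) + 0 = 1. So 0 ≥ 1, which is false.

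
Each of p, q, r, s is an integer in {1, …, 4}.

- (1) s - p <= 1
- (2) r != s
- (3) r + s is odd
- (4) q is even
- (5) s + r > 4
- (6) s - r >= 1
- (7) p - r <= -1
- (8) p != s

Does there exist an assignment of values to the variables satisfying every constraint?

Unsatisfiable

Constraints 1, 6, and 7 give p − s ≥ -1, s − r ≥ 1, r − p ≥ 1.
Adding all 3 inequalities: the left sides telescope to 0, and the right sides sum to (-1) + 1 + 1 = 1. So 0 ≥ 1, which is false.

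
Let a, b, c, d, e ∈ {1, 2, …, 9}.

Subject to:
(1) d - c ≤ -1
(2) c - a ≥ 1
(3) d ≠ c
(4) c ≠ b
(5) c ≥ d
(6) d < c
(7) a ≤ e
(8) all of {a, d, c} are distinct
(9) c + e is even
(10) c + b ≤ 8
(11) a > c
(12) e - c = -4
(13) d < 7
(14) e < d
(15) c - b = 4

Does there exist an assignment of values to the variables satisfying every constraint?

Unsatisfiable

Constraints 6, 7, 11, and 14 give c < a, a ≤ e, e < d, d < c. Chaining: c < a ≤ e < d < c, which forces c < c — impossible.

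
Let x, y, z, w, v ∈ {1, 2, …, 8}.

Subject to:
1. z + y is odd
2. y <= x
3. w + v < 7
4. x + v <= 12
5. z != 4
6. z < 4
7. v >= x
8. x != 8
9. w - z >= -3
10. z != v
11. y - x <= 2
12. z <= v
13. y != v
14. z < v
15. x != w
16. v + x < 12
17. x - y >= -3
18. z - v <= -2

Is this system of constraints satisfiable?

Take x = 4, y = 4, z = 1, w = 1, v = 5. Then constraint 3: w + v = 6; constraint 4: x + v = 9; constraint 9: w - z = 0, and every other listed constraint is also met.

Satisfiable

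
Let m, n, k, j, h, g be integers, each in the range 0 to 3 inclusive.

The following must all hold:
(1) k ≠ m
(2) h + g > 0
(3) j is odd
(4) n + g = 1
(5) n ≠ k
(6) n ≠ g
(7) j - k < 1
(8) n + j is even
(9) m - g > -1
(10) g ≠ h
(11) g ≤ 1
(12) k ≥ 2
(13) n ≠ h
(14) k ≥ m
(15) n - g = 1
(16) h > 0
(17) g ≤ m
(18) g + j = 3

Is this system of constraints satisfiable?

The assignment m = 2, n = 1, k = 3, j = 3, h = 2, g = 0 works:
  constraint 2 holds since h + g = 2.
  constraint 4 holds since n + g = 1.
  constraint 7 holds since j - k = 0.
The rest check out directly.

Satisfiable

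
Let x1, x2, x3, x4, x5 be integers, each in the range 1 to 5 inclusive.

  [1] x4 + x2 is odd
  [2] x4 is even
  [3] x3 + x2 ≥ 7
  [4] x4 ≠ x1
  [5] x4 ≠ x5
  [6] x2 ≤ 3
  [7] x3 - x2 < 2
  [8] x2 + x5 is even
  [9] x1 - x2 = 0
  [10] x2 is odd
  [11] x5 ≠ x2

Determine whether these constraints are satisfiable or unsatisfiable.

Satisfiable

The assignment x1 = 3, x2 = 3, x3 = 4, x4 = 4, x5 = 5 works:
  constraint 3 holds since x3 + x2 = 7.
  constraint 7 holds since x3 - x2 = 1.
  constraint 9 holds since x1 - x2 = 0.
The rest check out directly.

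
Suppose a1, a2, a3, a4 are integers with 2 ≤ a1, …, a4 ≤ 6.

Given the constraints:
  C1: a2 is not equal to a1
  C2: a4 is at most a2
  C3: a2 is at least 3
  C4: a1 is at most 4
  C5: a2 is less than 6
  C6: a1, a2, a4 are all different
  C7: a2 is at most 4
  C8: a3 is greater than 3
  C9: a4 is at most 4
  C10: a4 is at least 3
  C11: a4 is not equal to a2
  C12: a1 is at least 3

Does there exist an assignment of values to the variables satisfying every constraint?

Unsatisfiable

Constraints 3, 4, 7, 9, 10, and 12 confine each of a1, a2, a4 to the 2 values {3, 4}.
Constraint 6 requires all 3 of them to be distinct, but only 2 values are available — impossible by the pigeonhole principle.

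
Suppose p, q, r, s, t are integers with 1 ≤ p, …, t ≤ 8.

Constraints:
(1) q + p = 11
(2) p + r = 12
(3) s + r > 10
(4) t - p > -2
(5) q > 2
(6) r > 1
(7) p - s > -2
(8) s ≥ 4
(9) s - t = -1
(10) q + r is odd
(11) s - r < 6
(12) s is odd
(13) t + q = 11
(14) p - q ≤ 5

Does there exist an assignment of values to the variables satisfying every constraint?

Take p = 8, q = 3, r = 4, s = 7, t = 8. Then constraint 1: q + p = 11; constraint 2: p + r = 12; constraint 3: s + r = 11, and every other listed constraint is also met.

Satisfiable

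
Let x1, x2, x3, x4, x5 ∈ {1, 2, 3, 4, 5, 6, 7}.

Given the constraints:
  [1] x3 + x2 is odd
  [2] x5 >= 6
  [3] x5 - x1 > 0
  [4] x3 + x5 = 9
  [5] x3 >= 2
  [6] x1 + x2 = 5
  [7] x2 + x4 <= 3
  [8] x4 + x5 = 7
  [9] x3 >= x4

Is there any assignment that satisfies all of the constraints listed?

Satisfiable

The assignment x1 = 3, x2 = 2, x3 = 3, x4 = 1, x5 = 6 works:
  constraint 3 holds since x5 - x1 = 3.
  constraint 4 holds since x3 + x5 = 9.
The rest check out directly.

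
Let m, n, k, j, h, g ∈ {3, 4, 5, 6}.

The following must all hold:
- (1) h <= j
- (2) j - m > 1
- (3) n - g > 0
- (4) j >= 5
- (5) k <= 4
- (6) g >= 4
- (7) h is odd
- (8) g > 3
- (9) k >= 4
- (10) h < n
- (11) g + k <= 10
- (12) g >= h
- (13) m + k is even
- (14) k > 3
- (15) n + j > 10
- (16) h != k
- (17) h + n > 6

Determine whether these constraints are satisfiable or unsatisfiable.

The assignment m = 4, n = 6, k = 4, j = 6, h = 3, g = 5 works:
  constraint 2 holds since j - m = 2.
  constraint 3 holds since n - g = 1.
The rest check out directly.

Satisfiable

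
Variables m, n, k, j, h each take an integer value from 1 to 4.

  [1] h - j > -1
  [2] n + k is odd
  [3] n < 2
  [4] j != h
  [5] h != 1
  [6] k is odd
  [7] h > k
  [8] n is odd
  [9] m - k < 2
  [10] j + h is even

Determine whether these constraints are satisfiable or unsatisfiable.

Unsatisfiable

Constraint 8 makes n odd and constraint 6 makes k odd, so n + k must be even. Constraint 2 says n + k is odd — contradiction.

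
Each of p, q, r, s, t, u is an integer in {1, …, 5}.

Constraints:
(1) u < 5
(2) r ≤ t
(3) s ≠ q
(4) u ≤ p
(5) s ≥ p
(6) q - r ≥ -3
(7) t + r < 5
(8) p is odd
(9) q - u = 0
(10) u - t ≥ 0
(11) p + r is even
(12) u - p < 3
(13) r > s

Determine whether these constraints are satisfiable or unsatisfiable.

Constraints 2, 4, 5, 10, and 13 give p ≤ s, s < r, r ≤ t, t ≤ u, u ≤ p. Chaining: p ≤ s < r ≤ t ≤ u ≤ p, which forces p < p — impossible.

Unsatisfiable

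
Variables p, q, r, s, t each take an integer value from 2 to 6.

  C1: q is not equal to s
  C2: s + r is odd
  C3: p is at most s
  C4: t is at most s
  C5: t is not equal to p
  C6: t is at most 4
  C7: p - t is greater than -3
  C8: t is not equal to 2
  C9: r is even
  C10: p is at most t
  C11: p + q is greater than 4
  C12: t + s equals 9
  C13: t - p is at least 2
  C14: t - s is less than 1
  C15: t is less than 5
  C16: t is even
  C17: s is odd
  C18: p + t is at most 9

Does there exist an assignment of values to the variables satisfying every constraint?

Try p = 2, q = 3, r = 6, s = 5, t = 4.
Check constraint 7: p - t = -2; constraint 11: p + q = 5; constraint 12: t + s = 9. The remaining constraints are straightforward to verify.

Satisfiable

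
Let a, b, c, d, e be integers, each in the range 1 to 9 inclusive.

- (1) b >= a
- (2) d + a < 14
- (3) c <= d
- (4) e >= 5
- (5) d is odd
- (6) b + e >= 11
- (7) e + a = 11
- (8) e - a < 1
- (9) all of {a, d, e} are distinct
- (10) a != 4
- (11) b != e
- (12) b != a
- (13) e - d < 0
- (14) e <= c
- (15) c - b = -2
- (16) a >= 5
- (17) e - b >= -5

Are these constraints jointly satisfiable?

Try a = 6, b = 7, c = 5, d = 7, e = 5.
Check constraint 2: d + a = 13; constraint 6: b + e = 12; constraint 7: e + a = 11. The remaining constraints are straightforward to verify.

Satisfiable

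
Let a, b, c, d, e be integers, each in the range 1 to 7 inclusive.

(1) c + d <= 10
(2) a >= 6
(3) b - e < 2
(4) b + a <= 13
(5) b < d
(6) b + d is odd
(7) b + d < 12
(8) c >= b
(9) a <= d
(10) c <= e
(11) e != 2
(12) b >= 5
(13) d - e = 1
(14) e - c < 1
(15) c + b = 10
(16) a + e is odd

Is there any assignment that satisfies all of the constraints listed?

Unsatisfiable

From constraints 8 and 12: c ≥ b ≥ 5. From constraints 2 and 9: d ≥ a ≥ 6. Hence c + d ≥ 11. But constraint 1 requires c + d ≤ 10, and 10 < 11. Contradiction.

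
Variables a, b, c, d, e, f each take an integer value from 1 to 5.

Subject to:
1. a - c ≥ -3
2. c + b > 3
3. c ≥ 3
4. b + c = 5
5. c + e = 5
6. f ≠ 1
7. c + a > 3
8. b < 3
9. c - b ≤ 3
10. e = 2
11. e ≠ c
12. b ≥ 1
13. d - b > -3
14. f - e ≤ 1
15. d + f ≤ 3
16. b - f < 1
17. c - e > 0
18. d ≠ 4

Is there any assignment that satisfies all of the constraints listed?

Take a = 3, b = 2, c = 3, d = 1, e = 2, f = 2. Then constraint 1: a - c = 0; constraint 2: c + b = 5; constraint 4: b + c = 5, and every other listed constraint is also met.

Satisfiable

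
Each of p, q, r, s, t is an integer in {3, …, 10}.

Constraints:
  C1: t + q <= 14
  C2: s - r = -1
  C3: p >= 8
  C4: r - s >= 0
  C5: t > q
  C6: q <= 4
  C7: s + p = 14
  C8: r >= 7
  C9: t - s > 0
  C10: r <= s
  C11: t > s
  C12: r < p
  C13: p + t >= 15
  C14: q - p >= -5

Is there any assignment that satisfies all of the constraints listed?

From constraints 8 and 10: s ≥ r ≥ 7. From constraint 3: p ≥ 8. Hence s + p ≥ 15. But constraint 7 requires s + p = 14, and 14 < 15. Contradiction.

Unsatisfiable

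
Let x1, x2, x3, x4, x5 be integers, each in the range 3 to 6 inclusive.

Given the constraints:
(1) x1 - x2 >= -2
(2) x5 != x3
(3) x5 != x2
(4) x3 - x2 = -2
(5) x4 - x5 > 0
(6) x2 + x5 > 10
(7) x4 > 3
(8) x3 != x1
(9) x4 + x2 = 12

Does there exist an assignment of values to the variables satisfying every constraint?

The assignment x1 = 6, x2 = 6, x3 = 4, x4 = 6, x5 = 5 works:
  constraint 1 holds since x1 - x2 = 0.
  constraint 4 holds since x3 - x2 = -2.
  constraint 5 holds since x4 - x5 = 1.
The rest check out directly.

Satisfiable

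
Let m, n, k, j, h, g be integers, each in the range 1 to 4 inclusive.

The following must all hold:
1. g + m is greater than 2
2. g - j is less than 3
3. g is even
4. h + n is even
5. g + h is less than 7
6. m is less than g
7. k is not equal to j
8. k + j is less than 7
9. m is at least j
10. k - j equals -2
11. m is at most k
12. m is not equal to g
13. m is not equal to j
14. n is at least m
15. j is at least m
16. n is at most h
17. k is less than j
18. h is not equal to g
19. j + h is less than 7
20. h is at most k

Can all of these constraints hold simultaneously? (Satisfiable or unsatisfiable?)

Constraints 9, 14, 16, 17, and 20 give j ≤ m, m ≤ n, n ≤ h, h ≤ k, k < j. Chaining: j ≤ m ≤ n ≤ h ≤ k < j, which forces j < j — impossible.

Unsatisfiable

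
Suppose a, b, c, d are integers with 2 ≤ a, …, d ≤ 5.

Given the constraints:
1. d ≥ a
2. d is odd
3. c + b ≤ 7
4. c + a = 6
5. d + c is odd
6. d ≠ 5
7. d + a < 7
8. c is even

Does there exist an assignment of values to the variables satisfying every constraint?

Satisfiable

Try a = 2, b = 3, c = 4, d = 3.
Check constraint 3: c + b = 7; constraint 4: c + a = 6. The remaining constraints are straightforward to verify.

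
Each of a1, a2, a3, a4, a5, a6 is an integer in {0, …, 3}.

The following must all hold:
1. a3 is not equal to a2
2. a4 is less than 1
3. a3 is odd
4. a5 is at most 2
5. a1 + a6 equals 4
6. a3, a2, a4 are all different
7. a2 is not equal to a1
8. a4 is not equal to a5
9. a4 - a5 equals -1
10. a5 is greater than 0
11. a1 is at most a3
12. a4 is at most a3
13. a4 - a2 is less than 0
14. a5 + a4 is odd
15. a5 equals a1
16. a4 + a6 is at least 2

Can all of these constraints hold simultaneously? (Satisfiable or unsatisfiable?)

Satisfiable

One satisfying assignment is a1 = 1, a2 = 3, a3 = 1, a4 = 0, a5 = 1, a6 = 3.
For the less obvious constraints — constraint 5: a1 + a6 = 4; constraint 9: a4 - a5 = -1; constraint 13: a4 - a2 = -3 — and the others hold by inspection.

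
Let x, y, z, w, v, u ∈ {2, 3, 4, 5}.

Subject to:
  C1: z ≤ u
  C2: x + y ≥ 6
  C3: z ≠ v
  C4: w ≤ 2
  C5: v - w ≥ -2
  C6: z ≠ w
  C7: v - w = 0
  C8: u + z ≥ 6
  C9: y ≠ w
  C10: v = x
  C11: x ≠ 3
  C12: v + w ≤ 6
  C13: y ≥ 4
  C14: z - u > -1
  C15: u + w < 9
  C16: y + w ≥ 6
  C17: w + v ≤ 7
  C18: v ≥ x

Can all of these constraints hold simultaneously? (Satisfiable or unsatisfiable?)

Satisfiable

Try x = 2, y = 5, z = 4, w = 2, v = 2, u = 4.
Check constraint 2: x + y = 7; constraint 5: v - w = 0; constraint 7: v - w = 0. The remaining constraints are straightforward to verify.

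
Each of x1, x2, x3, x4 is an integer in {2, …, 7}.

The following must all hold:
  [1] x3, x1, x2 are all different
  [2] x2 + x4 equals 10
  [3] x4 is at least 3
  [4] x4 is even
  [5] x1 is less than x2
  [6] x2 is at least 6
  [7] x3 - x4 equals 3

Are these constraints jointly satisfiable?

Take x1 = 5, x2 = 6, x3 = 7, x4 = 4. Then constraint 2: x2 + x4 = 10; constraint 7: x3 - x4 = 3, and every other listed constraint is also met.

Satisfiable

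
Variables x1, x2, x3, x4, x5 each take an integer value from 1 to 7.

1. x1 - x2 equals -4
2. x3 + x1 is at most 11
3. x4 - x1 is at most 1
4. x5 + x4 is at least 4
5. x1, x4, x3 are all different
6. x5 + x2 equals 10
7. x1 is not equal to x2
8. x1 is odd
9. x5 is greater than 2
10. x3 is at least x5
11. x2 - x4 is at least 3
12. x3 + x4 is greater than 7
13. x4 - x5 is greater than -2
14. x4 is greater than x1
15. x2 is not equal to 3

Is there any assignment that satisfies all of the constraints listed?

Satisfiable

One satisfying assignment is x1 = 3, x2 = 7, x3 = 6, x4 = 4, x5 = 3.
For the less obvious constraints — constraint 1: x1 - x2 = -4; constraint 2: x3 + x1 = 9; constraint 3: x4 - x1 = 1 — and the others hold by inspection.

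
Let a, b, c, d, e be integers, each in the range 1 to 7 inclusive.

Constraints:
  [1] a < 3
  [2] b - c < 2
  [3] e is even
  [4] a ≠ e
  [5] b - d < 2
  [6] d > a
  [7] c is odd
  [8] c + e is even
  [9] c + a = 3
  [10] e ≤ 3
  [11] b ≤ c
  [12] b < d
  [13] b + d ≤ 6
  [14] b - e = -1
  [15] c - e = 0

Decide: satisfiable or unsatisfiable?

Unsatisfiable

Constraint 7 makes c odd and constraint 3 makes e even, so c + e must be odd. Constraint 8 says c + e is even — contradiction.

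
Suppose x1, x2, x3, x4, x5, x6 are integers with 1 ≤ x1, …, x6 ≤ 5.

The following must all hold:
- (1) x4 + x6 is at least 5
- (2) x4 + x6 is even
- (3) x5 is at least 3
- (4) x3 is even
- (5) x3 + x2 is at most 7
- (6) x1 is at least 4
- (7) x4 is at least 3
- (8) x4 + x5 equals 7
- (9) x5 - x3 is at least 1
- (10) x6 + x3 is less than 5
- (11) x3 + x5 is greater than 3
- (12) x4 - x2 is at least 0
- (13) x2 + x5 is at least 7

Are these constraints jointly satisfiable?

Setting (x1, x2, x3, x4, x5, x6) = (4, 4, 2, 4, 3, 2) satisfies everything: constraint 1: x4 + x6 = 6; constraint 5: x3 + x2 = 6; constraint 8: x4 + x5 = 7, and the others follow.

Satisfiable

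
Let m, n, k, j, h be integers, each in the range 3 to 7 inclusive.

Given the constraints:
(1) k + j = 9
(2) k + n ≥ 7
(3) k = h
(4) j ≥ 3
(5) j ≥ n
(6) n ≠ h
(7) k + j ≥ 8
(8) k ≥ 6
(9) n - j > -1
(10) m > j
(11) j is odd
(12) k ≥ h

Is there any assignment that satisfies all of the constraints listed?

Try m = 5, n = 3, k = 6, j = 3, h = 6.
Check constraint 1: k + j = 9; constraint 2: k + n = 9. The remaining constraints are straightforward to verify.

Satisfiable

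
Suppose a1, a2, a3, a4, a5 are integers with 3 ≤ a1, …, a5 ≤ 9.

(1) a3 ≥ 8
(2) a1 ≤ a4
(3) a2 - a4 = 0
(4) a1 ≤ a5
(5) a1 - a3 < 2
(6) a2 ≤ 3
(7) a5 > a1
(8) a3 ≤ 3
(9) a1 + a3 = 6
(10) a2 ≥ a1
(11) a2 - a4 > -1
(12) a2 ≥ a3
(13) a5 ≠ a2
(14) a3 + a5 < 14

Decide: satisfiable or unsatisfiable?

From constraint 1: a3 ≥ 8. From constraints 6 and 12: a3 ≤ a2 and a2 ≤ 3, so a3 ≤ 3. But 3 < 8, so no value of a3 works.

Unsatisfiable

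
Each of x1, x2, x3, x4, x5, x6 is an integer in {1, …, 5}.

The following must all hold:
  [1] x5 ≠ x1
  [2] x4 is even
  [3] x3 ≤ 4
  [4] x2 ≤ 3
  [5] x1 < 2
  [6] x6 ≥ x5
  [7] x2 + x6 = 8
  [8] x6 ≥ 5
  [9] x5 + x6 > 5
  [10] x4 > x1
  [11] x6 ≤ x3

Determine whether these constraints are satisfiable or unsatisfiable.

From constraint 4: x2 ≤ 3. From constraints 3 and 11: x6 ≤ x3 ≤ 4. Hence x2 + x6 ≤ 7. But constraint 7 requires x2 + x6 = 8, and 8 > 7. Contradiction.

Unsatisfiable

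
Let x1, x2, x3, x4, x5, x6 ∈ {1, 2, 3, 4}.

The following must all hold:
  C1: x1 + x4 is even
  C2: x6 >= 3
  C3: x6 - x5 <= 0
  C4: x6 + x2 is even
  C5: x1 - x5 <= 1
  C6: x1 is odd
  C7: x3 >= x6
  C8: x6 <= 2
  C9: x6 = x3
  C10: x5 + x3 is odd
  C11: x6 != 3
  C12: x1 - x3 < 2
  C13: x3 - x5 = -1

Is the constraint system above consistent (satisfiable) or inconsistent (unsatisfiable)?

Unsatisfiable

From constraint 2: x6 ≥ 3. From constraint 8: x6 ≤ 2. But 2 < 3, so no value of x6 works.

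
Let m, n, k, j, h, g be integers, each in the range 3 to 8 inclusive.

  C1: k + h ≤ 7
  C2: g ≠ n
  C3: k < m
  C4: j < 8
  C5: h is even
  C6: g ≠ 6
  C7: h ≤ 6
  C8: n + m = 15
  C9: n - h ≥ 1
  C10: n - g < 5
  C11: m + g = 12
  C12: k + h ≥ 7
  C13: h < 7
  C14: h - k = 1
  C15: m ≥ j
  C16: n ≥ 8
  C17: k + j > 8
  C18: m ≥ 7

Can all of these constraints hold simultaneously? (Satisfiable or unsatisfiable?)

The assignment m = 7, n = 8, k = 3, j = 7, h = 4, g = 5 works:
  constraint 1 holds since k + h = 7.
  constraint 8 holds since n + m = 15.
  constraint 9 holds since n - h = 4.
The rest check out directly.

Satisfiable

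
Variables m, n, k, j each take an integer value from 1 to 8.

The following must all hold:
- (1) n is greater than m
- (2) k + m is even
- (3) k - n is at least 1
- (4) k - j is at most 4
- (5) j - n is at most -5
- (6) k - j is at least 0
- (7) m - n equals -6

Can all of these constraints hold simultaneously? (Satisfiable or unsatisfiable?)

Constraints 3, 4, and 5 give k − n ≥ 1, n − j ≥ 5, j − k ≥ -4.
Adding all 3 inequalities: the left sides telescope to 0, and the right sides sum to 1 + 5 + (-4) = 2. So 0 ≥ 2, which is false.

Unsatisfiable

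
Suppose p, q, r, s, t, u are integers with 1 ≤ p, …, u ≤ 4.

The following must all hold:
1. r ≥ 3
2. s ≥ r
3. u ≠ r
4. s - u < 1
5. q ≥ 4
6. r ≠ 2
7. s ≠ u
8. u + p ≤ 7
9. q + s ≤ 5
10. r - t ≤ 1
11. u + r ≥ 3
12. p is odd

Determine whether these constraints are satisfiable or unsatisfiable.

Unsatisfiable

From constraint 5: q ≥ 4. From constraints 1 and 2: s ≥ r ≥ 3. Hence q + s ≥ 7. But constraint 9 requires q + s ≤ 5, and 5 < 7. Contradiction.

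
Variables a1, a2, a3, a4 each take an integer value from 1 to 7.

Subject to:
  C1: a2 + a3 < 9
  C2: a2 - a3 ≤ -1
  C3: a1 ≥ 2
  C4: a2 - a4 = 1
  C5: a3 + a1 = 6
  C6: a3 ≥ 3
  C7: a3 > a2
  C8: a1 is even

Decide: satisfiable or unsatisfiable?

Take a1 = 2, a2 = 3, a3 = 4, a4 = 2. Then constraint 1: a2 + a3 = 7; constraint 2: a2 - a3 = -1, and every other listed constraint is also met.

Satisfiable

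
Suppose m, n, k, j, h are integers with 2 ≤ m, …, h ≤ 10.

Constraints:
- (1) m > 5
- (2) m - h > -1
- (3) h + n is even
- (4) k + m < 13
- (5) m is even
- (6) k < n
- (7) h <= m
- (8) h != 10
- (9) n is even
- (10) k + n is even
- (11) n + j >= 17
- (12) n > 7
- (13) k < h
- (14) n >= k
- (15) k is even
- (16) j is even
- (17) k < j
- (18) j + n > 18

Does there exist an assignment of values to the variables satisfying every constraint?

Setting (m, n, k, j, h) = (8, 10, 2, 10, 6) satisfies everything: constraint 2: m - h = 2; constraint 4: k + m = 10; constraint 11: n + j = 20, and the others follow.

Satisfiable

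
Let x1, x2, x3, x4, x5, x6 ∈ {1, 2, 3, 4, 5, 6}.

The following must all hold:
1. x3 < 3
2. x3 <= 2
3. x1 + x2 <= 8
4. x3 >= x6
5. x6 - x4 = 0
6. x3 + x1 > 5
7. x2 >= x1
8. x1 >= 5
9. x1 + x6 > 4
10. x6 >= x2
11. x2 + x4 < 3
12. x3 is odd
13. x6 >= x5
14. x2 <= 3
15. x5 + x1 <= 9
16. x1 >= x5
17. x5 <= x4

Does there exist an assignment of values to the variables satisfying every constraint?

From constraints 7 and 8: x2 ≥ x1 and x1 ≥ 5, so x2 ≥ 5. From constraint 14: x2 ≤ 3. But 3 < 5, so no value of x2 works.

Unsatisfiable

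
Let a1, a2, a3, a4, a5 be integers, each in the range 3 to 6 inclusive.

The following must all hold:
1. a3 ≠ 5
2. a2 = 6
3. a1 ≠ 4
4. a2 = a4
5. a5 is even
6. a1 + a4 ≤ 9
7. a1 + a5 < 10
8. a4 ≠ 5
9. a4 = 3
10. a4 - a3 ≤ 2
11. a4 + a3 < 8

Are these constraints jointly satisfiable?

Unsatisfiable

Constraint 2 fixes a2 = 6 and constraint 9 fixes a4 = 3, but constraint 4 requires a2 = a4. Since 6 ≠ 3, contradiction.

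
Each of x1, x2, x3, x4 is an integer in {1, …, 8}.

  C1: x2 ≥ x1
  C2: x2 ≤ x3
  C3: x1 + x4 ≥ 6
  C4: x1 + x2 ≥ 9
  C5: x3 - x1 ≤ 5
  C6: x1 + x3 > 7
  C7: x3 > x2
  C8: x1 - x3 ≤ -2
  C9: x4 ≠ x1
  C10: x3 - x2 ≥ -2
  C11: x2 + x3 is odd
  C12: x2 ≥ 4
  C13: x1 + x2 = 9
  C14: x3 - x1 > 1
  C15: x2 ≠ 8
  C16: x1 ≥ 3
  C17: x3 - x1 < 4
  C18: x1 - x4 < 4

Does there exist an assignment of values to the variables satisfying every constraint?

One satisfying assignment is x1 = 4, x2 = 5, x3 = 6, x4 = 3.
For the less obvious constraints — constraint 3: x1 + x4 = 7; constraint 4: x1 + x2 = 9; constraint 5: x3 - x1 = 2 — and the others hold by inspection.

Satisfiable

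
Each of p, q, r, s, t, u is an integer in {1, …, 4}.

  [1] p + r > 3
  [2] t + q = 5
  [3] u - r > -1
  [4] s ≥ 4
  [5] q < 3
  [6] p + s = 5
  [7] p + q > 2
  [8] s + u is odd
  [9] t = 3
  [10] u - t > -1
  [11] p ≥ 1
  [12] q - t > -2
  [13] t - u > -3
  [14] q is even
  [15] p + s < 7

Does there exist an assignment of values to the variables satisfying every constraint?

Try p = 1, q = 2, r = 3, s = 4, t = 3, u = 3.
Check constraint 1: p + r = 4; constraint 2: t + q = 5; constraint 3: u - r = 0. The remaining constraints are straightforward to verify.

Satisfiable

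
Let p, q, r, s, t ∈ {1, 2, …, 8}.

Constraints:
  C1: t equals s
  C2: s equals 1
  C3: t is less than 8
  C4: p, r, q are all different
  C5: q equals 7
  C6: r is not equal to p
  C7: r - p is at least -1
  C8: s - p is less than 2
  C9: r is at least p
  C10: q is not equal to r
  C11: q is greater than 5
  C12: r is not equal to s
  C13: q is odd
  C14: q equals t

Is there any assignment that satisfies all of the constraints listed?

Unsatisfiable

Constraint 5 fixes q = 7 and constraint 2 fixes s = 1. Constraints 1 and 14 give q = t = s, so q = s. But 7 ≠ 1 — contradiction.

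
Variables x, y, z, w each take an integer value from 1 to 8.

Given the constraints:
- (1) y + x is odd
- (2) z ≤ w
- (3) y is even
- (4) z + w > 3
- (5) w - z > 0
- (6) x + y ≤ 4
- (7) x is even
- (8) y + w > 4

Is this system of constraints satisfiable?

Constraint 3 makes y even and constraint 7 makes x even, so y + x must be even. Constraint 1 says y + x is odd — contradiction.

Unsatisfiable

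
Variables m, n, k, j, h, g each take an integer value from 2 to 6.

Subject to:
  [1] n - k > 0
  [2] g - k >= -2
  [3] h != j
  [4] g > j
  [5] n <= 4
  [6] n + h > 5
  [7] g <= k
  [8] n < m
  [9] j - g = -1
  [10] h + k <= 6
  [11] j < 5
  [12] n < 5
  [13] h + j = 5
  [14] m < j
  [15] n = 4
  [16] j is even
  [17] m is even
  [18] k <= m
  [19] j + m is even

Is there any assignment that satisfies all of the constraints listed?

Constraints 1, 4, 7, 8, and 14 give m < j, j < g, g ≤ k, k < n, n < m. Chaining: m < j < g ≤ k < n < m, which forces m < m — impossible.

Unsatisfiable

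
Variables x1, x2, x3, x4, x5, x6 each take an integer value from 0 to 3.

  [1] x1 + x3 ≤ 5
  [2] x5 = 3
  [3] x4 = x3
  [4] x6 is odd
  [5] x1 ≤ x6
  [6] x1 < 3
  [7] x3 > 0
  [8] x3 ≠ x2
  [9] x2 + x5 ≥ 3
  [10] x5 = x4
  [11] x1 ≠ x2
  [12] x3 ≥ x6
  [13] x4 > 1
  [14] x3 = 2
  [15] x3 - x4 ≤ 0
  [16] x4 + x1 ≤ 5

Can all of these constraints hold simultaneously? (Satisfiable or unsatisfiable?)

Constraint 2 fixes x5 = 3 and constraint 14 fixes x3 = 2. Constraints 3 and 10 give x5 = x4 = x3, so x5 = x3. But 3 ≠ 2 — contradiction.

Unsatisfiable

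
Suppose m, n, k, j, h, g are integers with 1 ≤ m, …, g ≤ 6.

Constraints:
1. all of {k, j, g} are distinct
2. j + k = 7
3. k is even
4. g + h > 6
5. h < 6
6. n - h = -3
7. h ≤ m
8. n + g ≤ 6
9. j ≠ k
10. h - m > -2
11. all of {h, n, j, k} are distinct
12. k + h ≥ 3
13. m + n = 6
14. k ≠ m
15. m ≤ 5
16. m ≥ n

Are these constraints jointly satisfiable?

Take m = 5, n = 1, k = 2, j = 5, h = 4, g = 4. Then constraint 2: j + k = 7; constraint 4: g + h = 8; constraint 6: n - h = -3, and every other listed constraint is also met.

Satisfiable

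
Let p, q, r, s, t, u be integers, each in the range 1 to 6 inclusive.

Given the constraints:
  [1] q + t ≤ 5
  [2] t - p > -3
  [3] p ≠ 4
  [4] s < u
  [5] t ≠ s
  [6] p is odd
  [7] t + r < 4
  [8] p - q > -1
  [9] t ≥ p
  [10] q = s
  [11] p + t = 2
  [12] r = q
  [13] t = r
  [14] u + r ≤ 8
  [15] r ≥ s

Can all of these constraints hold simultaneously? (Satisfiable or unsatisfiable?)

From constraints 10, 12, and 13, t = r = q = s, so t = s. But constraint 5 says t ≠ s. Contradiction.

Unsatisfiable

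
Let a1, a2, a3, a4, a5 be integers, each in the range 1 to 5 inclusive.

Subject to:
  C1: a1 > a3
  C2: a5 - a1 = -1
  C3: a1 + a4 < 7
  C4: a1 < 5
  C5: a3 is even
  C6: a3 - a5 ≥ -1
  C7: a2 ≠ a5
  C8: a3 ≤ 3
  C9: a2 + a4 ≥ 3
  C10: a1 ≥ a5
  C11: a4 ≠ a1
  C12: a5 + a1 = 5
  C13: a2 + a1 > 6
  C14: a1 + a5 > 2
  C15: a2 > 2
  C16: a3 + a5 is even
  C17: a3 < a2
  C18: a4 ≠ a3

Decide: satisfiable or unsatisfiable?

Satisfiable

Try a1 = 3, a2 = 4, a3 = 2, a4 = 1, a5 = 2.
Check constraint 2: a5 - a1 = -1; constraint 3: a1 + a4 = 4. The remaining constraints are straightforward to verify.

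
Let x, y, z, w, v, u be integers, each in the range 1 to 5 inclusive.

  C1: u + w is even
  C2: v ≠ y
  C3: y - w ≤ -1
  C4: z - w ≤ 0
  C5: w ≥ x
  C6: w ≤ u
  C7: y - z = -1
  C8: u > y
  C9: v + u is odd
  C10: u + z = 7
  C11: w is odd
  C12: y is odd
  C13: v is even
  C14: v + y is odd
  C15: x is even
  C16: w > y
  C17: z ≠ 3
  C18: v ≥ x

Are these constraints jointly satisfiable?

The assignment x = 2, y = 1, z = 2, w = 3, v = 2, u = 5 works:
  constraint 3 holds since y - w = -2.
  constraint 4 holds since z - w = -1.
The rest check out directly.

Satisfiable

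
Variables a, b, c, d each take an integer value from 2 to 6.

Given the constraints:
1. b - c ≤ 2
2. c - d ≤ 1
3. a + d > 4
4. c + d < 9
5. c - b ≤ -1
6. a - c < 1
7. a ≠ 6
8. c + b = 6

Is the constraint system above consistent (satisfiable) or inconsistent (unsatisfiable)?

Satisfiable

The assignment a = 2, b = 4, c = 2, d = 4 works:
  constraint 1 holds since b - c = 2.
  constraint 2 holds since c - d = -2.
  constraint 3 holds since a + d = 6.
The rest check out directly.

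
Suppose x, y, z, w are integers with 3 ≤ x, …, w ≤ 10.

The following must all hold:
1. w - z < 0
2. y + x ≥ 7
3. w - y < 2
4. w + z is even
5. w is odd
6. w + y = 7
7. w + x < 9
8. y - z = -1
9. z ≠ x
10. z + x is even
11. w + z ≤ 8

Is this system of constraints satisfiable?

Try x = 3, y = 4, z = 5, w = 3.
Check constraint 1: w - z = -2; constraint 2: y + x = 7. The remaining constraints are straightforward to verify.

Satisfiable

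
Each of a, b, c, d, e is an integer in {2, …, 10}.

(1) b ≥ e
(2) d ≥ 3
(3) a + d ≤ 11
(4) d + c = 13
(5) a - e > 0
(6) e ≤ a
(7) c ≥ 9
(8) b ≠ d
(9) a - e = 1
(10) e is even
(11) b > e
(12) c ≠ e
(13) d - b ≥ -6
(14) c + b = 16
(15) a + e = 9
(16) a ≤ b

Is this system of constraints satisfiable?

Try a = 5, b = 7, c = 9, d = 4, e = 4.
Check constraint 3: a + d = 9; constraint 4: d + c = 13. The remaining constraints are straightforward to verify.

Satisfiable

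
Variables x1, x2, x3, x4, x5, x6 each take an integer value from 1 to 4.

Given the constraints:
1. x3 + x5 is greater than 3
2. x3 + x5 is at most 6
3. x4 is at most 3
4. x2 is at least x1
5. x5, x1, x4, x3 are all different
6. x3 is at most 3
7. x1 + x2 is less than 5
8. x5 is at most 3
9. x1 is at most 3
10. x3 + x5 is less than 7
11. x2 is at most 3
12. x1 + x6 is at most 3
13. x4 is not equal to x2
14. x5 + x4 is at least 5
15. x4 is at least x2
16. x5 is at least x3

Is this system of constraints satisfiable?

Unsatisfiable

Constraints 3, 6, 8, and 9 confine each of x5, x1, x4, x3 to the 3 values {1, …, 3} (the domain already gives each ≥ 1).
Constraint 5 requires all 4 of them to be distinct, but only 3 values are available — impossible by the pigeonhole principle.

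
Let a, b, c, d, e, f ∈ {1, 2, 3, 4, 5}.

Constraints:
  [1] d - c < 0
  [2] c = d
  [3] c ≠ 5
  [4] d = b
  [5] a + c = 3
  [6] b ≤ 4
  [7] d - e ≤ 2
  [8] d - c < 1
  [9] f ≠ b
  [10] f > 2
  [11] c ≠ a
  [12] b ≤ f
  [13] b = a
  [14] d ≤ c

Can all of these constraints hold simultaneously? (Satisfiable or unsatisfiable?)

From constraints 2, 4, and 13, c = d = b = a, so c = a. But constraint 11 says c ≠ a. Contradiction.

Unsatisfiable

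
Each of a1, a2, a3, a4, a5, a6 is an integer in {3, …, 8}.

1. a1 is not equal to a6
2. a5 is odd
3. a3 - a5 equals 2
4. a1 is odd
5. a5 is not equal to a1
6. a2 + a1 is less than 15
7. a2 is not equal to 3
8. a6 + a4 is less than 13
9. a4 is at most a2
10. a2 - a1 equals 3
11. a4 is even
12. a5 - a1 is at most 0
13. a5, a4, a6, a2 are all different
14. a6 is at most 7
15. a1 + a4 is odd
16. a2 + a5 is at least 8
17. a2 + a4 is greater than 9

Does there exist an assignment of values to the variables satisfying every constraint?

Setting (a1, a2, a3, a4, a5, a6) = (5, 8, 5, 4, 3, 7) satisfies everything: constraint 3: a3 - a5 = 2; constraint 6: a2 + a1 = 13, and the others follow.

Satisfiable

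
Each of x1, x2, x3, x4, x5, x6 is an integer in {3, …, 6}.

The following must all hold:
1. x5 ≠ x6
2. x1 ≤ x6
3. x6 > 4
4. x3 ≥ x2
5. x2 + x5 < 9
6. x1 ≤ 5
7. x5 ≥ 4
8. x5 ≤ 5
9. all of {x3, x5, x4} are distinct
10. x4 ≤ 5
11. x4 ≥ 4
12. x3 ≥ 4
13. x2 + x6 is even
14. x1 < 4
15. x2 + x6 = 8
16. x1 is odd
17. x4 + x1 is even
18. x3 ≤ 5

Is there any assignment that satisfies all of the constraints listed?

Constraints 7, 8, 10, 11, 12, and 18 confine each of x3, x5, x4 to the 2 values {4, 5}.
Constraint 9 requires all 3 of them to be distinct, but only 2 values are available — impossible by the pigeonhole principle.

Unsatisfiable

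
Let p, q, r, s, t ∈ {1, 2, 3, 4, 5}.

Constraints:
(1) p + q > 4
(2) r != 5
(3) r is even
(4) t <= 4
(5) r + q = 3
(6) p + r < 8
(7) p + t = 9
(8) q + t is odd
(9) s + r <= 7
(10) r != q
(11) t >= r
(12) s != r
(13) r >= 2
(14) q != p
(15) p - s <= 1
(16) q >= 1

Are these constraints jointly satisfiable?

Satisfiable

Take p = 5, q = 1, r = 2, s = 4, t = 4. Then constraint 1: p + q = 6; constraint 5: r + q = 3, and every other listed constraint is also met.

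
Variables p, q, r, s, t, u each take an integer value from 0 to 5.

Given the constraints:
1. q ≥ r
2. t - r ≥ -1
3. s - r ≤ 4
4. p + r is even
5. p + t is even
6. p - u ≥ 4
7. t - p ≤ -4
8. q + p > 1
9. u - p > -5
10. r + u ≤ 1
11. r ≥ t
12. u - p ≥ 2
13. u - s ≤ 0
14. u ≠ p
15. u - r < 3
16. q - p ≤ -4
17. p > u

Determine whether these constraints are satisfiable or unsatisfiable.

Unsatisfiable

Constraints 2, 3, 7, 12, and 13 give t − r ≥ -1, r − s ≥ -4, s − u ≥ 0, u − p ≥ 2, p − t ≥ 4.
Adding all 5 inequalities: the left sides telescope to 0, and the right sides sum to (-1) + (-4) + 0 + 2 + 4 = 1. So 0 ≥ 1, which is false.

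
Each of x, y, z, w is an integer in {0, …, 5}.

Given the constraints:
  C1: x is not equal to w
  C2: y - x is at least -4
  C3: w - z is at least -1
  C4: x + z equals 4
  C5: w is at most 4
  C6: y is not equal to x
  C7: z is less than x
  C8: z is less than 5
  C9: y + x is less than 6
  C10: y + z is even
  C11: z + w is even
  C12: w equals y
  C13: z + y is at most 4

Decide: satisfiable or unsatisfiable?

Satisfiable

Take x = 3, y = 1, z = 1, w = 1. Then constraint 2: y - x = -2; constraint 3: w - z = 0, and every other listed constraint is also met.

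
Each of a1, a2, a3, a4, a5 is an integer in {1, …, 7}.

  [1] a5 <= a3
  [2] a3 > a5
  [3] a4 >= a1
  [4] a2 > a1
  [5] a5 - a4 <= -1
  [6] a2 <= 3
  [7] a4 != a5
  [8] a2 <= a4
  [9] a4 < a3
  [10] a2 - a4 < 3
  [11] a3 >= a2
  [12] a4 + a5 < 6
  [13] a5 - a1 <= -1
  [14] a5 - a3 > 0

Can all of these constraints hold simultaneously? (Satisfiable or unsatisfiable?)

Constraints 4, 8, 9, 13, and 14 give a4 < a3, a3 < a5, a5 < a1, a1 < a2, a2 ≤ a4. Chaining: a4 < a3 < a5 < a1 < a2 ≤ a4, which forces a4 < a4 — impossible.

Unsatisfiable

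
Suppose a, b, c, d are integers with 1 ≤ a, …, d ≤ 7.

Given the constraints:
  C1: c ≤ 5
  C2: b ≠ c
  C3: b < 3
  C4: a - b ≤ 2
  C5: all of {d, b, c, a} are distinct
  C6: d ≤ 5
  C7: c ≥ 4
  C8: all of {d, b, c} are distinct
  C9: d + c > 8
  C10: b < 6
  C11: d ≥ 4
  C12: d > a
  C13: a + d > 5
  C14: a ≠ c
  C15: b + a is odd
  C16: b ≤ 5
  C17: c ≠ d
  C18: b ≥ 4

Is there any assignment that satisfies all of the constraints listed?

Constraints 1, 6, 7, 11, 16, and 18 confine each of d, b, c to the 2 values {4, 5}.
Constraint 8 requires all 3 of them to be distinct, but only 2 values are available — impossible by the pigeonhole principle.

Unsatisfiable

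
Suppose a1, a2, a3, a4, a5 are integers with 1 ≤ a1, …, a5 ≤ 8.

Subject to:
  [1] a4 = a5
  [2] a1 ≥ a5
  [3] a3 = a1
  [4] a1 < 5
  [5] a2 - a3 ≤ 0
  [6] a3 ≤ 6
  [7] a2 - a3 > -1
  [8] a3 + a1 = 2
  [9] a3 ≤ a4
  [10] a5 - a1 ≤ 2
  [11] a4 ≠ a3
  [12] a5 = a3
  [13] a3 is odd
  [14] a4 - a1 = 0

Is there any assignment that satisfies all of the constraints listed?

Unsatisfiable

From constraints 1 and 12, a4 = a5 = a3, so a4 = a3. But constraint 11 says a4 ≠ a3. Contradiction.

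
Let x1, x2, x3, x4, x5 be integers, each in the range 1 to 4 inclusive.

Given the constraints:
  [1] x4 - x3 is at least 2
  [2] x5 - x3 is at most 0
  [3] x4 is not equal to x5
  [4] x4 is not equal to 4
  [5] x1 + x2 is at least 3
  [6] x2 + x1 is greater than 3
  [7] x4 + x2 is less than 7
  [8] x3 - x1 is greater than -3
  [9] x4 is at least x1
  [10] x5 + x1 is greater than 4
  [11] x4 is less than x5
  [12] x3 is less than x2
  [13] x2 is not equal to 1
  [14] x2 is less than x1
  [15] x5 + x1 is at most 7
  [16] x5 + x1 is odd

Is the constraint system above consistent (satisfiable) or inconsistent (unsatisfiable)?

Unsatisfiable

Constraints 2, 9, 11, 12, and 14 give x3 < x2, x2 < x1, x1 ≤ x4, x4 < x5, x5 ≤ x3. Chaining: x3 < x2 < x1 ≤ x4 < x5 ≤ x3, which forces x3 < x3 — impossible.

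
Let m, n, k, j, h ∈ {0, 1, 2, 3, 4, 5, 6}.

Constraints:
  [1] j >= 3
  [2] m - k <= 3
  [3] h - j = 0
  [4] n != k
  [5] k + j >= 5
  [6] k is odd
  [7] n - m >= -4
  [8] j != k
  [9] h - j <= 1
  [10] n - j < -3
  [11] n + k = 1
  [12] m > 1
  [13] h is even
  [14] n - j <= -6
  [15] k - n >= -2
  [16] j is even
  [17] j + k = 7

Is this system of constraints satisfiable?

The assignment m = 3, n = 0, k = 1, j = 6, h = 6 works:
  constraint 2 holds since m - k = 2.
  constraint 3 holds since h - j = 0.
  constraint 5 holds since k + j = 7.
The rest check out directly.

Satisfiable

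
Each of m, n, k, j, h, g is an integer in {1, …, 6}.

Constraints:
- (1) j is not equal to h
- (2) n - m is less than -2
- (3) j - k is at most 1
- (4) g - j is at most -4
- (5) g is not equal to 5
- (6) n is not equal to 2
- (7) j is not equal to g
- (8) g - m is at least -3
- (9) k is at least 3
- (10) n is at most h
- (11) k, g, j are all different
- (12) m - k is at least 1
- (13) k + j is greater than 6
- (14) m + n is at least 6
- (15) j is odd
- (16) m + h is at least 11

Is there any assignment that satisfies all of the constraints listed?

Unsatisfiable

Constraints 3, 4, 8, and 12 give g − m ≥ -3, m − k ≥ 1, k − j ≥ -1, j − g ≥ 4.
Adding all 4 inequalities: the left sides telescope to 0, and the right sides sum to (-3) + 1 + (-1) + 4 = 1. So 0 ≥ 1, which is false.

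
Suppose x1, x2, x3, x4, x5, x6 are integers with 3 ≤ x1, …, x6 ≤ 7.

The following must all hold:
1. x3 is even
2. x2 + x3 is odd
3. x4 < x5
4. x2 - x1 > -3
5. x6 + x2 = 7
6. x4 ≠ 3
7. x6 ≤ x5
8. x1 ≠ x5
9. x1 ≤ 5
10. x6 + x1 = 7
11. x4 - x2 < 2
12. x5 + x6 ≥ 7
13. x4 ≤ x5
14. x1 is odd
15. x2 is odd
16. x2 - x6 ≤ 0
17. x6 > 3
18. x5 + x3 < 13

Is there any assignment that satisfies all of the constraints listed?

Satisfiable

Setting (x1, x2, x3, x4, x5, x6) = (3, 3, 6, 4, 6, 4) satisfies everything: constraint 4: x2 - x1 = 0; constraint 5: x6 + x2 = 7; constraint 10: x6 + x1 = 7, and the others follow.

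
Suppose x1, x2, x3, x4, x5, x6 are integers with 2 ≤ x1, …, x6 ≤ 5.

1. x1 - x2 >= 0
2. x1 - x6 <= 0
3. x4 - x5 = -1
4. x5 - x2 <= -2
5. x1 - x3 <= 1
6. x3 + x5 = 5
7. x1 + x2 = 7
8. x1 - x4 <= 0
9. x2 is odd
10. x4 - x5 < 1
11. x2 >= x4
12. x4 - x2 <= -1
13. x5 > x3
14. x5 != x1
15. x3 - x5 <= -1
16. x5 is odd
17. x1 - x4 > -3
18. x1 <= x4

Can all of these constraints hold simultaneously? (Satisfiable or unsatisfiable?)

Constraints 1, 4, 5, and 15 give x2 − x5 ≥ 2, x5 − x3 ≥ 1, x3 − x1 ≥ -1, x1 − x2 ≥ 0.
Adding all 4 inequalities: the left sides telescope to 0, and the right sides sum to 2 + 1 + (-1) + 0 = 2. So 0 ≥ 2, which is false.

Unsatisfiable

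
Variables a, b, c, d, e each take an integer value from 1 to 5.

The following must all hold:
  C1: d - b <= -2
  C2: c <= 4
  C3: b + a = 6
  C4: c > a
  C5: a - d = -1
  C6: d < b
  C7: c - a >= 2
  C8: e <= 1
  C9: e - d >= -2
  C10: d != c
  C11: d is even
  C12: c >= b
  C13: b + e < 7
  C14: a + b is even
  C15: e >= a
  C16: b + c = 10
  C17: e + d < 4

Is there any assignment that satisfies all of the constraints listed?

From constraints 2 and 12: b ≤ c ≤ 4. From constraints 8 and 15: a ≤ e ≤ 1. Hence b + a ≤ 5. But constraint 3 requires b + a = 6, and 6 > 5. Contradiction.

Unsatisfiable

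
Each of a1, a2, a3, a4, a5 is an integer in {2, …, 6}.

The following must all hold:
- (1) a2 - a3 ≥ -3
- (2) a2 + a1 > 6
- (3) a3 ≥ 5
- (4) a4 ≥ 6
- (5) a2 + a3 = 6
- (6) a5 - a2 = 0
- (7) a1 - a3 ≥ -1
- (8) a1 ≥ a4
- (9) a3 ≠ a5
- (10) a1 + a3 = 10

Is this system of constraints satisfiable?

From constraints 4 and 8: a1 ≥ a4 ≥ 6. From constraint 3: a3 ≥ 5. Hence a1 + a3 ≥ 11. But constraint 10 requires a1 + a3 = 10, and 10 < 11. Contradiction.

Unsatisfiable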